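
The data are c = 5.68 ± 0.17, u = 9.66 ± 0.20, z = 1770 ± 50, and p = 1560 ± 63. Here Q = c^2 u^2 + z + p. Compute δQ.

Let w = c^2·u^2 = 3010. δw/w = √((2·δc/c)² + (2·δu/u)²) = √(0.00358 + 0.00171) = 0.0728, so δw = 219.
Q = w + z + p: δQ = √(δw² + δz² + δp²) = √(48000 + 2500 + 3970) = 233

233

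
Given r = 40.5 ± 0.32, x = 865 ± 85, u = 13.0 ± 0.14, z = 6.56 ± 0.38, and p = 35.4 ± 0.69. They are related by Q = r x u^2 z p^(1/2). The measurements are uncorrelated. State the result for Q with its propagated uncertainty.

(2.31 ± 0.270) × 10^8

Products/powers → add relative errors in quadrature, weighted by exponent:
  (1·δr/r)² = (1×0.00790)² = 6.24e-05;  (1·δx/x)² = (1×0.0983)² = 0.00966;  (2·δu/u)² = (2×0.0108)² = 0.000464;  (1·δz/z)² = (1×0.0579)² = 0.00336;  (½·δp/p)² = (0.5×0.0195)² = 9.5e-05
δQ/Q = √(0.0136) = 0.117
Q = 2.31e+08, so δQ = 0.117 × 2.31e+08 = 2.7e+07.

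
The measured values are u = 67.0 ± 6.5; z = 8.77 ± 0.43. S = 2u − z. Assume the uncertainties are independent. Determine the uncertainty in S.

13.0

For a sum/difference, combine absolute errors in quadrature:
  (2·δu)² = 169;  (δz)² = 0.185
δS = √(169) = 13.0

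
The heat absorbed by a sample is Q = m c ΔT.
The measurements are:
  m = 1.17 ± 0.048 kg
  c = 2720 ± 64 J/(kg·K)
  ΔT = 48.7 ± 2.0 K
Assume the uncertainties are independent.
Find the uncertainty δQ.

Relative error in a monomial: (δQ/Q)² = Σ (nᵢ · δxᵢ/xᵢ)².
  (1·δm/m)² = (1×0.0410)² = 0.00168;  (1·δc/c)² = (1×0.0235)² = 0.000554;  (1·δΔT/ΔT)² = (1×0.0411)² = 0.00169
δQ/Q = √(0.00392) = 0.0626
Q = 1.55e+05 J, so δQ = 0.0626 × 1.55e+05 = 9710 J.

9710 J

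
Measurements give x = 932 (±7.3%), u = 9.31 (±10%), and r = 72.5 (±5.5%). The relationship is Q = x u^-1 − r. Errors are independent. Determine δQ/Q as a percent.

47.2%

Let p = x·u^-1 = 100. δp/p = √((1·δx/x)² + (-1·δu/u)²) = √(0.00533 + 0.0100) = 0.124, so δp = 12.4.
Q = p − r: δQ = √(δp² + δr²) = √(154 + 15.9) = 13.0
Q = 27.6, so δQ/Q = 13.0/27.6 = 0.472.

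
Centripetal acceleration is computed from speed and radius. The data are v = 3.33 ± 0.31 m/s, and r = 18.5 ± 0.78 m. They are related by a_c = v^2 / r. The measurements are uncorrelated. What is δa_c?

For a monomial a_c ∝ v^2, r^-1, fractional errors add in quadrature:
  (2·δv/v)² = (2×0.0931)² = 0.0347;  (-1·δr/r)² = (-1×0.0422)² = 0.00178
δa_c/a_c = √(0.0364) = 0.191
a_c = 0.599 m/s^2, so δa_c = 0.191 × 0.599 = 0.114 m/s^2.

0.114 m/s^2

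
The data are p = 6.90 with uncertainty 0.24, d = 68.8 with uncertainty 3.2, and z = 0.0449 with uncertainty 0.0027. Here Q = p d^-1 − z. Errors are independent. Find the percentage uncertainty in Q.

11.6%

Let w = p·d^-1 = 0.100. δw/w = √((1·δp/p)² + (-1·δd/d)²) = √(0.00121 + 0.00216) = 0.0581, so δw = 0.00582.
Q = w − z: δQ = √(δw² + δz²) = √(3.39e-05 + 7.29e-06) = 0.00642
Q = 0.0554, so δQ/Q = 0.00642/0.0554 = 0.116.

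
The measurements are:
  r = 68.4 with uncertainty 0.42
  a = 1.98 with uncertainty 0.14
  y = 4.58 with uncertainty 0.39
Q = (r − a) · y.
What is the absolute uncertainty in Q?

26.0

Let u = r − a = 66.4. δu = √(δr² + δa²) = √(0.176 + 0.0196) = 0.443, so δu/u = 0.00667.
Q is then a monomial in u, y:
δQ/Q = √((δu/u)² + (1·δy/y)²) = √(4.44e-05 + 0.00725) = 0.0854
Q = 304, so δQ = 0.0854 × 304 = 26.0.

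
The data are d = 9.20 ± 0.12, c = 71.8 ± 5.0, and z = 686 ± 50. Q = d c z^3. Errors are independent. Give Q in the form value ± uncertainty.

(2.13 ± 0.490) × 10^11

Products/powers → add relative errors in quadrature, weighted by exponent:
  (1·δd/d)² = (1×0.0130)² = 0.000170;  (1·δc/c)² = (1×0.0696)² = 0.00485;  (3·δz/z)² = (3×0.0729)² = 0.0478
δQ/Q = √(0.0528) = 0.230
Q = 2.13e+11, so δQ = 0.230 × 2.13e+11 = 4.9e+10.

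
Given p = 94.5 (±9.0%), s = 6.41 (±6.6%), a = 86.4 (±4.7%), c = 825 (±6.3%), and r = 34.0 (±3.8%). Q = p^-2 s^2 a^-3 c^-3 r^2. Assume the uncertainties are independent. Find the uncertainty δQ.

4.9e-15

Each factor contributes (exponent × relative error)² to (δQ/Q)²:
  (-2·δp/p)² = (-2×0.0900)² = 0.0324;  (2·δs/s)² = (2×0.0660)² = 0.0174;  (-3·δa/a)² = (-3×0.0470)² = 0.0199;  (-3·δc/c)² = (-3×0.0630)² = 0.0357;  (2·δr/r)² = (2×0.0380)² = 0.00578
δQ/Q = √(0.111) = 0.333
Q = 1.47e-14, so δQ = 0.333 × 1.47e-14 = 4.9e-15.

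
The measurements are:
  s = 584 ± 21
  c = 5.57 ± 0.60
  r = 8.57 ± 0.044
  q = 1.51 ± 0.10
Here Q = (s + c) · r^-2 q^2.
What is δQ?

Let u = s + c = 590. δu = √(δs² + δc²) = √(441 + 0.360) = 21.0, so δu/u = 0.0356.
Q is then a monomial in u, r, q:
δQ/Q = √((δu/u)² + (-2·δr/r)² + (2·δq/q)²) = √(0.00127 + 0.000105 + 0.0175) = 0.138
Q = 18.3, so δQ = 0.138 × 18.3 = 2.52.

2.52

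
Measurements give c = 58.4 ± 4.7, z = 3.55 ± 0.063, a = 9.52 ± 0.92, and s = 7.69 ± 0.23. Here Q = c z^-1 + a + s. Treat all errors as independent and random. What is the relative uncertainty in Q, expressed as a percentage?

4.92%

Let p = c·z^-1 = 16.5. δp/p = √((1·δc/c)² + (-1·δz/z)²) = √(0.00648 + 0.000315) = 0.0824, so δp = 1.36.
Q = p + a + s: δQ = √(δp² + δa² + δs²) = √(1.84 + 0.846 + 0.0529) = 1.65
Q = 33.7, so δQ/Q = 1.65/33.7 = 0.0492.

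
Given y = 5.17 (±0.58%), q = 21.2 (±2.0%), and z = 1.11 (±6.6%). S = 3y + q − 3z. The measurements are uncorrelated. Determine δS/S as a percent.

1.46%

For a sum/difference, combine absolute errors in quadrature:
  (3·δy)² = 0.00809;  (δq)² = 0.180;  (3·δz)² = 0.0483
δS = √(0.236) = 0.486
S = 33.4, so δS/S = 0.486/33.4 = 0.0146.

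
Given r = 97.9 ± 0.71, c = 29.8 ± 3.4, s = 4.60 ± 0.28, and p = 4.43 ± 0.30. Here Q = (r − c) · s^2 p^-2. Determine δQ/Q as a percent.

Let u = r − c = 68.1. δu = √(δr² + δc²) = √(0.504 + 11.6) = 3.47, so δu/u = 0.0510.
Q is then a monomial in u, s, p:
δQ/Q = √((δu/u)² + (2·δs/s)² + (-2·δp/p)²) = √(0.00260 + 0.0148 + 0.0183) = 0.189

18.9%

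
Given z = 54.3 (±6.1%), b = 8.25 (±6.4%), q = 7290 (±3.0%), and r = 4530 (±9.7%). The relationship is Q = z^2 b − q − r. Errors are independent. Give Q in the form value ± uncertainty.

12500 ± 3390

Let p = z^2·b = 24300. δp/p = √((2·δz/z)² + (1·δb/b)²) = √(0.0149 + 0.00410) = 0.138, so δp = 3350.
Q = p − q − r: δQ = √(δp² + δq² + δr²) = √(1.12e+07 + 47800 + 1.93e+05) = 3390
Q = 12500.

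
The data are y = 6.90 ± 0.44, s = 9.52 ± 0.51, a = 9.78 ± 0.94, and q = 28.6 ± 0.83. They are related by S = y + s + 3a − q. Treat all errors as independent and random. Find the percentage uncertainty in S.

17.6%

Sums and differences: (δS)² = Σ (cᵢ δxᵢ)².
  (δy)² = 0.194;  (δs)² = 0.260;  (3·δa)² = 7.95;  (δq)² = 0.689
δS = √(9.09) = 3.02
S = 17.2, so δS/S = 3.02/17.2 = 0.176.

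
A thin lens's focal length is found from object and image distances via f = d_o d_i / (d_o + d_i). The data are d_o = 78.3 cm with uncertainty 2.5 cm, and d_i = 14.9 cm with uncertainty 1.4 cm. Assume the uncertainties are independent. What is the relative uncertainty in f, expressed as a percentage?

∂f/∂d_o = (d_i/(d_o+d_i))² = 0.0256;  ∂f/∂d_i = (d_o/(d_o+d_i))² = 0.706
δf = √((∂f/∂d_o · δd_o)² + (∂f/∂d_i · δd_i)²) = √(0.00408 + 0.976) = 0.990 cm
f = 12.5 cm, so δf/f = 0.990/12.5 = 0.0791.

7.91%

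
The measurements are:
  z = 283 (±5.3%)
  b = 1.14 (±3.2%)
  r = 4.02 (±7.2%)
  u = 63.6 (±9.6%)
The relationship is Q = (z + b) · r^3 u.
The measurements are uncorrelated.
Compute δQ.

Let w = z + b = 284. δw = √(δz² + δb²) = √(225 + 0.00133) = 15.0, so δw/w = 0.0528.
Q is then a monomial in w, r, u:
δQ/Q = √((δw/w)² + (3·δr/r)² + (1·δu/u)²) = √(0.00279 + 0.0467 + 0.00922) = 0.242
Q = 1.17e+06, so δQ = 0.242 × 1.17e+06 = 2.84e+05.

2.84e+05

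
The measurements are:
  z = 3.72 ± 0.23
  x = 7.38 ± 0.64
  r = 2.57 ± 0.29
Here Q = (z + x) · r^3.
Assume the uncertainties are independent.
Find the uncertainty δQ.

Let u = z + x = 11.1. δu = √(δz² + δx²) = √(0.0529 + 0.410) = 0.680, so δu/u = 0.0613.
Q is then a monomial in u, r:
δQ/Q = √((δu/u)² + (3·δr/r)²) = √(0.00375 + 0.115) = 0.344
Q = 188, so δQ = 0.344 × 188 = 64.8.

64.8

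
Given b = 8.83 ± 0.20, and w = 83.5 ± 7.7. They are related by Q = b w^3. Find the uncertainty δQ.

1.43e+06

Products/powers → add relative errors in quadrature, weighted by exponent:
  (1·δb/b)² = (1×0.0227)² = 0.000513;  (3·δw/w)² = (3×0.0922)² = 0.0765
δQ/Q = √(0.0770) = 0.278
Q = 5.14e+06, so δQ = 0.278 × 5.14e+06 = 1.43e+06.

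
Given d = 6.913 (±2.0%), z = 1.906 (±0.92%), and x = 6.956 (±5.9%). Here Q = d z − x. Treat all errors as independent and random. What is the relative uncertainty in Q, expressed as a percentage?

8.08%

Let p = d·z = 13.18. δp/p = √((1·δd/d)² + (1·δz/z)²) = √(0.000400 + 8.46e-05) = 0.0220, so δp = 0.290.
Q = p − x: δQ = √(δp² + δx²) = √(0.0841 + 0.168) = 0.503
Q = 6.220, so δQ/Q = 0.503/6.220 = 0.0808.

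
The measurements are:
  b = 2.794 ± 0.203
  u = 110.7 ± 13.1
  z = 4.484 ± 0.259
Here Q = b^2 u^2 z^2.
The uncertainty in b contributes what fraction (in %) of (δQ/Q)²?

(δQ/Q)² = (2·δb/b)² + (2·δu/u)² + (2·δz/z)²
  b term: (2×0.0727)² = 0.0211
  u term: (2×0.118)² = 0.0560
  z term: (2×0.0578)² = 0.0133
Total = 0.0905. Share from b = 0.0211/0.0905 = 0.233.

23.3%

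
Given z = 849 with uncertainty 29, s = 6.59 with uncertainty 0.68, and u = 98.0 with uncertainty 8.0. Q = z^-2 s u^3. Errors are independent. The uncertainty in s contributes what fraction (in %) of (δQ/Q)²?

14.1%

(δQ/Q)² = (-2·δz/z)² + (1·δs/s)² + (3·δu/u)²
  z term: (-2×0.0342)² = 0.00467
  s term: (1×0.103)² = 0.0106
  u term: (3×0.0816)² = 0.0600
Total = 0.0753. Share from s = 0.0106/0.0753 = 0.141.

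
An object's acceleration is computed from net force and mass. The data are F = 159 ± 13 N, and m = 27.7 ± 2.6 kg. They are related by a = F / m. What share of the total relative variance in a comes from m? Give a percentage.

(δa/a)² = (1·δF/F)² + (-1·δm/m)²
  F term: (1×0.0818)² = 0.00668
  m term: (-1×0.0939)² = 0.00881
Total = 0.0155. Share from m = 0.00881/0.0155 = 0.569.

56.9%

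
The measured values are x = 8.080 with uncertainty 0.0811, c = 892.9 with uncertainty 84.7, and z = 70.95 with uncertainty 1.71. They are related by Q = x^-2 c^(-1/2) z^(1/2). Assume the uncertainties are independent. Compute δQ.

Q is a product of powers, so relative uncertainties combine in quadrature:
  (-2·δx/x)² = (-2×0.0100)² = 0.000403;  (−½·δc/c)² = (-0.5×0.0949)² = 0.00225;  (½·δz/z)² = (0.5×0.0241)² = 0.000145
δQ/Q = √(0.00280) = 0.0529
Q = 0.004318, so δQ = 0.0529 × 0.004318 = 0.000228.

0.000228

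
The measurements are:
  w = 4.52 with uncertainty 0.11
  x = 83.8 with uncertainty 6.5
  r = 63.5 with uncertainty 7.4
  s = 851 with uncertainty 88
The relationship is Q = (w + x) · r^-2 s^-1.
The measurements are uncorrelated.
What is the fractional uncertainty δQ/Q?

0.265

Let u = w + x = 88.3. δu = √(δw² + δx²) = √(0.0121 + 42.2) = 6.50, so δu/u = 0.0736.
Q is then a monomial in u, r, s:
δQ/Q = √((δu/u)² + (-2·δr/r)² + (-1·δs/s)²) = √(0.00542 + 0.0543 + 0.0107) = 0.265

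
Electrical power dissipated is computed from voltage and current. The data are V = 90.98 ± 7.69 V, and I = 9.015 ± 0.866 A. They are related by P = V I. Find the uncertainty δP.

Since P is a product/quotient, work with relative uncertainties:
  (1·δV/V)² = (1×0.0845)² = 0.00714;  (1·δI/I)² = (1×0.0961)² = 0.00923
δP/P = √(0.0164) = 0.128
P = 820.2 W, so δP = 0.128 × 820.2 = 105 W.

105 W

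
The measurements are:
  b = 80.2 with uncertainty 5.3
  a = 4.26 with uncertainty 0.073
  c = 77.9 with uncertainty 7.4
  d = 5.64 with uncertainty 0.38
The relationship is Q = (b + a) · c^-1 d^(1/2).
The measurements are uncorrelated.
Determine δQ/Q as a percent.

Let u = b + a = 84.5. δu = √(δb² + δa²) = √(28.1 + 0.00533) = 5.30, so δu/u = 0.0628.
Q is then a monomial in u, c, d:
δQ/Q = √((δu/u)² + (-1·δc/c)² + (½·δd/d)²) = √(0.00394 + 0.00902 + 0.00113) = 0.119

11.9%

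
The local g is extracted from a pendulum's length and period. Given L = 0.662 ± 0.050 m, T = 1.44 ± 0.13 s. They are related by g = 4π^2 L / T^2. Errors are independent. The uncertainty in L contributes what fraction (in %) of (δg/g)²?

14.9%

(δg/g)² = (1·δL/L)² + (-2·δT/T)²
  L term: (1×0.0755)² = 0.00570
  T term: (-2×0.0903)² = 0.0326
Total = 0.0383. Share from L = 0.00570/0.0383 = 0.149.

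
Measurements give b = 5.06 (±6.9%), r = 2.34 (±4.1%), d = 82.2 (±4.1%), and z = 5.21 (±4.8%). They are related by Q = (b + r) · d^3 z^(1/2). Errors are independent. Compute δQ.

Let u = b + r = 7.40. δu = √(δb² + δr²) = √(0.122 + 0.00920) = 0.362, so δu/u = 0.0489.
Q is then a monomial in u, d, z:
δQ/Q = √((δu/u)² + (3·δd/d)² + (½·δz/z)²) = √(0.00239 + 0.0151 + 0.000576) = 0.135
Q = 9.38e+06, so δQ = 0.135 × 9.38e+06 = 1.26e+06.

1.26e+06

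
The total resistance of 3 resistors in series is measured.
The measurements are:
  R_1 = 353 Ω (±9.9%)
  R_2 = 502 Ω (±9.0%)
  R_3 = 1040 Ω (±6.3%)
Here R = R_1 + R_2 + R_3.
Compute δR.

Absolute uncertainties add in quadrature for a linear combination:
  (δR_1)² = 1220;  (δR_2)² = 2040;  (δR_3)² = 4290
δR = √(7560) = 86.9 Ω

86.9 Ω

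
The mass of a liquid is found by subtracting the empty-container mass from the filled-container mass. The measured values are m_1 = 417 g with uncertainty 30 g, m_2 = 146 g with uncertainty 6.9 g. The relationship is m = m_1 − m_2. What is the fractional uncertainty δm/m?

0.114

Sums and differences: (δm)² = Σ (cᵢ δxᵢ)².
  (δm_1)² = 900;  (δm_2)² = 47.6
δm = √(948) = 30.8 g
m = 271 g, so δm/m = 30.8/271 = 0.114.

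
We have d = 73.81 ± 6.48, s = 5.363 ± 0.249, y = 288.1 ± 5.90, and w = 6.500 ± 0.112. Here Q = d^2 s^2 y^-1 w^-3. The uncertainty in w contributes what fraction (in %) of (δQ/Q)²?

(δQ/Q)² = (2·δd/d)² + (2·δs/s)² + (-1·δy/y)² + (-3·δw/w)²
  d term: (2×0.0878)² = 0.0308
  s term: (2×0.0464)² = 0.00862
  y term: (-1×0.0205)² = 0.000419
  w term: (-3×0.0172)² = 0.00267
Total = 0.0425. Share from w = 0.00267/0.0425 = 0.0628.

6.28%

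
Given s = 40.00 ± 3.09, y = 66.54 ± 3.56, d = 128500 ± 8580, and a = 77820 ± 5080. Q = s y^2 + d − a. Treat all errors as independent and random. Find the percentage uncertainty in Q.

Let p = s·y^2 = 177100. δp/p = √((1·δs/s)² + (2·δy/y)²) = √(0.00597 + 0.0114) = 0.132, so δp = 23400.
Q = p + d − a: δQ = √(δp² + δd² + δa²) = √(5.46e+08 + 7.36e+07 + 2.58e+07) = 25400
Q = 227800, so δQ/Q = 25400/227800 = 0.112.

11.2%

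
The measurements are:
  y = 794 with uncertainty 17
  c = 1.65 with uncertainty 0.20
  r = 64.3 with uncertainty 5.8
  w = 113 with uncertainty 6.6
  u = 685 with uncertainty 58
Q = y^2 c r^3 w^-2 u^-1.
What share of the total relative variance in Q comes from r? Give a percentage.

66.2%

(δQ/Q)² = (2·δy/y)² + (1·δc/c)² + (3·δr/r)² + (-2·δw/w)² + (-1·δu/u)²
  y term: (2×0.0214)² = 0.00183
  c term: (1×0.121)² = 0.0147
  r term: (3×0.0902)² = 0.0732
  w term: (-2×0.0584)² = 0.0136
  u term: (-1×0.0847)² = 0.00717
Total = 0.111. Share from r = 0.0732/0.111 = 0.662.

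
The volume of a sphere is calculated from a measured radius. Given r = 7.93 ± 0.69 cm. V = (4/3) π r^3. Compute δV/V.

0.261

Products/powers → add relative errors in quadrature, weighted by exponent:
  (3·δr/r)² = (3×0.0870)² = 0.0681
δV/V = √(0.0681) = 0.261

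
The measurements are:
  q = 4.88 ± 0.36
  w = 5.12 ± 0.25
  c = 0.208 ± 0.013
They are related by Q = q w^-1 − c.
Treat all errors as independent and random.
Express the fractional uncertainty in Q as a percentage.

11.4%

Let p = q·w^-1 = 0.953. δp/p = √((1·δq/q)² + (-1·δw/w)²) = √(0.00544 + 0.00238) = 0.0885, so δp = 0.0843.
Q = p − c: δQ = √(δp² + δc²) = √(0.00711 + 0.000169) = 0.0853
Q = 0.745, so δQ/Q = 0.0853/0.745 = 0.114.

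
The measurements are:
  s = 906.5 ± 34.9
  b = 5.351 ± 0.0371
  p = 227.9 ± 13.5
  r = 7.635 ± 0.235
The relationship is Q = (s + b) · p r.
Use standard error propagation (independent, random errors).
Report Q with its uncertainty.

(1.587 ± 0.122) × 10^6

Let u = s + b = 911.9. δu = √(δs² + δb²) = √(1220 + 0.00138) = 34.9, so δu/u = 0.0383.
Q is then a monomial in u, p, r:
δQ/Q = √((δu/u)² + (1·δp/p)² + (1·δr/r)²) = √(0.00146 + 0.00351 + 0.000947) = 0.0769
Q = 1.587e+06, so δQ = 0.0769 × 1.587e+06 = 1.22e+05.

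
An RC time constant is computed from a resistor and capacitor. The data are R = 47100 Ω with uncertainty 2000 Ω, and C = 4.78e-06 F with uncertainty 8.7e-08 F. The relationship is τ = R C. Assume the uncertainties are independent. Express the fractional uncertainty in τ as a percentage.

4.62%

Since τ is a product/quotient, work with relative uncertainties:
  (1·δR/R)² = (1×0.0425)² = 0.00180;  (1·δC/C)² = (1×0.0182)² = 0.000331
δτ/τ = √(0.00213) = 0.0462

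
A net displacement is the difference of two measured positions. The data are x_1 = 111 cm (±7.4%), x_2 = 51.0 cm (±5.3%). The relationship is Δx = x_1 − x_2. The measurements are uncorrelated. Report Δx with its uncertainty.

60.0 ± 8.65 cm

For a sum/difference, combine absolute errors in quadrature:
  (δx_1)² = 67.5;  (δx_2)² = 7.31
δΔx = √(74.8) = 8.65 cm
Δx = 60.0 cm.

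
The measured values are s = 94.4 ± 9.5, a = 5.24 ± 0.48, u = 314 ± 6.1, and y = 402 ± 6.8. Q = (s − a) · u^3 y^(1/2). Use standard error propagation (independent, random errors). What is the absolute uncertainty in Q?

6.74e+09

Let w = s − a = 89.2. δw = √(δs² + δa²) = √(90.2 + 0.230) = 9.51, so δw/w = 0.107.
Q is then a monomial in w, u, y:
δQ/Q = √((δw/w)² + (3·δu/u)² + (½·δy/y)²) = √(0.0114 + 0.00340 + 7.15e-05) = 0.122
Q = 5.53e+10, so δQ = 0.122 × 5.53e+10 = 6.74e+09.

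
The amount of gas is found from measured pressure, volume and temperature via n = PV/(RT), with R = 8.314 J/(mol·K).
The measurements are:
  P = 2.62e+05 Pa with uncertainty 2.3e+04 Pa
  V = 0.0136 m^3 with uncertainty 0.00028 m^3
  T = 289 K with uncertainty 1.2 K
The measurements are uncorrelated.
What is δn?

0.134 mol

Products/powers → add relative errors in quadrature, weighted by exponent:
  (1·δP/P)² = (1×0.0878)² = 0.00771;  (1·δV/V)² = (1×0.0206)² = 0.000424;  (-1·δT/T)² = (-1×0.00415)² = 1.72e-05
δn/n = √(0.00815) = 0.0903
n = 1.48 mol, so δn = 0.0903 × 1.48 = 0.134 mol.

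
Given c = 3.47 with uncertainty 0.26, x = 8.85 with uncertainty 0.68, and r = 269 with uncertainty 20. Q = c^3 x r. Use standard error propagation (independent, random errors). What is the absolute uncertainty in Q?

24800

Each factor contributes (exponent × relative error)² to (δQ/Q)²:
  (3·δc/c)² = (3×0.0749)² = 0.0505;  (1·δx/x)² = (1×0.0768)² = 0.00590;  (1·δr/r)² = (1×0.0743)² = 0.00553
δQ/Q = √(0.0620) = 0.249
Q = 99500, so δQ = 0.249 × 99500 = 24800.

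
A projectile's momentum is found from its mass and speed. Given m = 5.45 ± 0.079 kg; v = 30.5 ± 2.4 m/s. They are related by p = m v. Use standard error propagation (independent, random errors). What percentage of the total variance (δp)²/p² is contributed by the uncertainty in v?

(δp/p)² = (1·δm/m)² + (1·δv/v)²
  m term: (1×0.0145)² = 0.000210
  v term: (1×0.0787)² = 0.00619
Total = 0.00640. Share from v = 0.00619/0.00640 = 0.967.

96.7%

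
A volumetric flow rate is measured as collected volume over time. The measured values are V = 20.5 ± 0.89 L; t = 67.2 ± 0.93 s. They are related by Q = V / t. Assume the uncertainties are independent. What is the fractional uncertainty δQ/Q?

For a monomial Q ∝ V, t^-1, fractional errors add in quadrature:
  (1·δV/V)² = (1×0.0434)² = 0.00188;  (-1·δt/t)² = (-1×0.0138)² = 0.000192
δQ/Q = √(0.00208) = 0.0456

0.0456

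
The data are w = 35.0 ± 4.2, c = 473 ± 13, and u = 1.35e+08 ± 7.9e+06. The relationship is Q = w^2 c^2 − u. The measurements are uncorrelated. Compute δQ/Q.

0.489

Let p = w^2·c^2 = 2.74e+08. δp/p = √((2·δw/w)² + (2·δc/c)²) = √(0.0576 + 0.00302) = 0.246, so δp = 6.75e+07.
Q = p − u: δQ = √(δp² + δu²) = √(4.55e+15 + 6.24e+13) = 6.79e+07
Q = 1.39e+08, so δQ/Q = 6.79e+07/1.39e+08 = 0.489.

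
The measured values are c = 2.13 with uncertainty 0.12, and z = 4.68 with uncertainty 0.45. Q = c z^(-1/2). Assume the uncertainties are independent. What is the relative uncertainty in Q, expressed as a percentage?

For a monomial Q ∝ c, z^(-1/2), fractional errors add in quadrature:
  (1·δc/c)² = (1×0.0563)² = 0.00317;  (−½·δz/z)² = (-0.5×0.0962)² = 0.00231
δQ/Q = √(0.00549) = 0.0741

7.41%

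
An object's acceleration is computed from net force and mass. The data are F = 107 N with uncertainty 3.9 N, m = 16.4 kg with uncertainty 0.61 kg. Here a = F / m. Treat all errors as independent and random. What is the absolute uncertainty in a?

Products/powers → add relative errors in quadrature, weighted by exponent:
  (1·δF/F)² = (1×0.0364)² = 0.00133;  (-1·δm/m)² = (-1×0.0372)² = 0.00138
δa/a = √(0.00271) = 0.0521
a = 6.52 m/s^2, so δa = 0.0521 × 6.52 = 0.340 m/s^2.

0.340 m/s^2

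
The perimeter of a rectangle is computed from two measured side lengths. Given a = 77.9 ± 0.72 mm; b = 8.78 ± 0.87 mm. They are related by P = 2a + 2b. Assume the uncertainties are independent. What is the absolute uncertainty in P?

Absolute uncertainties add in quadrature for a linear combination:
  (2·δa)² = 2.07;  (2·δb)² = 3.03
δP = √(5.10) = 2.26 mm

2.26 mm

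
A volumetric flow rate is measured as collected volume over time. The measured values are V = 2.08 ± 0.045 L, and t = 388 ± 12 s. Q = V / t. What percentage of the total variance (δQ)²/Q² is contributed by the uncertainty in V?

(δQ/Q)² = (1·δV/V)² + (-1·δt/t)²
  V term: (1×0.0216)² = 0.000468
  t term: (-1×0.0309)² = 0.000957
Total = 0.00142. Share from V = 0.000468/0.00142 = 0.329.

32.9%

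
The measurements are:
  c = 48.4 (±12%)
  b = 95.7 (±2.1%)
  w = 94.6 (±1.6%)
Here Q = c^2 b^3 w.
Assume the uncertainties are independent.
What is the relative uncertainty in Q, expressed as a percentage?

Relative error in a monomial: (δQ/Q)² = Σ (nᵢ · δxᵢ/xᵢ)².
  (2·δc/c)² = (2×0.120)² = 0.0576;  (3·δb/b)² = (3×0.0210)² = 0.00397;  (1·δw/w)² = (1×0.0160)² = 0.000256
δQ/Q = √(0.0618) = 0.249

24.9%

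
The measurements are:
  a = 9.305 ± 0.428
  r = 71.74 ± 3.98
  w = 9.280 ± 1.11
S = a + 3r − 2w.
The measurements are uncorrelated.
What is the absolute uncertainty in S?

S is a linear combination, so absolute uncertainties add in quadrature:
  (δa)² = 0.183;  (3·δr)² = 143;  (2·δw)² = 4.93
δS = √(148) = 12.2

12.2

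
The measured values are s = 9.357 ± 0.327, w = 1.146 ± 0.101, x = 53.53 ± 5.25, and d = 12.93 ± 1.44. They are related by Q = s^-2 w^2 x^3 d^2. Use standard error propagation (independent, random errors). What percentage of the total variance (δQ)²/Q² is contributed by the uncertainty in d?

(δQ/Q)² = (-2·δs/s)² + (2·δw/w)² + (3·δx/x)² + (2·δd/d)²
  s term: (-2×0.0349)² = 0.00489
  w term: (2×0.0881)² = 0.0311
  x term: (3×0.0981)² = 0.0866
  d term: (2×0.111)² = 0.0496
Total = 0.172. Share from d = 0.0496/0.172 = 0.288.

28.8%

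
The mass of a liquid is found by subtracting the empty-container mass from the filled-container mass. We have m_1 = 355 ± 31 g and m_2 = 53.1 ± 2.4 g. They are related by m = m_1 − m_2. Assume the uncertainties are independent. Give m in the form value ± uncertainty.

Each term contributes (cᵢ δxᵢ)² to (δm)²:
  (δm_1)² = 961;  (δm_2)² = 5.76
δm = √(967) = 31.1 g
m = 302 g.

302 ± 31.1 g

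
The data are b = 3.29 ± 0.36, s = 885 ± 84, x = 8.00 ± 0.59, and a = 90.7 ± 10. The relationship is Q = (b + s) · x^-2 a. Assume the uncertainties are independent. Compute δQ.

Let u = b + s = 888. δu = √(δb² + δs²) = √(0.130 + 7060) = 84.0, so δu/u = 0.0946.
Q is then a monomial in u, x, a:
δQ/Q = √((δu/u)² + (-2·δx/x)² + (1·δa/a)²) = √(0.00894 + 0.0218 + 0.0122) = 0.207
Q = 1260, so δQ = 0.207 × 1260 = 261.

261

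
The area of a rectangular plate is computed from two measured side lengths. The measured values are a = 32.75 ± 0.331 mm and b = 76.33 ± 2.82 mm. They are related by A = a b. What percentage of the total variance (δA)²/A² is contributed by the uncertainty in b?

(δA/A)² = (1·δa/a)² + (1·δb/b)²
  a term: (1×0.0101)² = 0.000102
  b term: (1×0.0369)² = 0.00136
Total = 0.00147. Share from b = 0.00136/0.00147 = 0.930.

93.0%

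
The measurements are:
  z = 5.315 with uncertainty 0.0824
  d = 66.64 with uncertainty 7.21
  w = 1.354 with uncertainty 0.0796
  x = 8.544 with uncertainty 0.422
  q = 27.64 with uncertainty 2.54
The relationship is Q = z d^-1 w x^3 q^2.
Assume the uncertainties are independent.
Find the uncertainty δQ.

13700

Relative error in a monomial: (δQ/Q)² = Σ (nᵢ · δxᵢ/xᵢ)².
  (1·δz/z)² = (1×0.0155)² = 0.000240;  (-1·δd/d)² = (-1×0.108)² = 0.0117;  (1·δw/w)² = (1×0.0588)² = 0.00346;  (3·δx/x)² = (3×0.0494)² = 0.0220;  (2·δq/q)² = (2×0.0919)² = 0.0338
δQ/Q = √(0.0711) = 0.267
Q = 51460, so δQ = 0.267 × 51460 = 13700.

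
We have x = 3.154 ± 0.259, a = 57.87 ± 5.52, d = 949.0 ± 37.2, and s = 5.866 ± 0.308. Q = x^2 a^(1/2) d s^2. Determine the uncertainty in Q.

Since Q is a product/quotient, work with relative uncertainties:
  (2·δx/x)² = (2×0.0821)² = 0.0270;  (½·δa/a)² = (0.5×0.0954)² = 0.00227;  (1·δd/d)² = (1×0.0392)² = 0.00154;  (2·δs/s)² = (2×0.0525)² = 0.0110
δQ/Q = √(0.0418) = 0.204
Q = 2.471e+06, so δQ = 0.204 × 2.471e+06 = 5.05e+05.

5.05e+05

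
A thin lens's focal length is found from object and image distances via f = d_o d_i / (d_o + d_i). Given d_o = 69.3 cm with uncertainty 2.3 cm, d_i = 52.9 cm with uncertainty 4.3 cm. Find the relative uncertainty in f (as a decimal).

∂f/∂d_o = (d_i/(d_o+d_i))² = 0.187;  ∂f/∂d_i = (d_o/(d_o+d_i))² = 0.322
δf = √((∂f/∂d_o · δd_o)² + (∂f/∂d_i · δd_i)²) = √(0.186 + 1.91) = 1.45 cm
f = 30.0 cm, so δf/f = 1.45/30.0 = 0.0483.

0.0483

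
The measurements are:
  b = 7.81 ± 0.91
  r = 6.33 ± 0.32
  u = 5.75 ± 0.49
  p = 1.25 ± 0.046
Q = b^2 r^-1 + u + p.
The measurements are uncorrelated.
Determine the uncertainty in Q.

Let w = b^2·r^-1 = 9.64. δw/w = √((2·δb/b)² + (-1·δr/r)²) = √(0.0543 + 0.00256) = 0.238, so δw = 2.30.
Q = w + u + p: δQ = √(δw² + δu² + δp²) = √(5.28 + 0.240 + 0.00212) = 2.35

2.35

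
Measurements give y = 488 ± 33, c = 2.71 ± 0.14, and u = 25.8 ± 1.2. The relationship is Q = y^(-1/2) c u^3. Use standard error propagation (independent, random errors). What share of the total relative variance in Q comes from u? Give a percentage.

(δQ/Q)² = (−½·δy/y)² + (1·δc/c)² + (3·δu/u)²
  y term: (-0.5×0.0676)² = 0.00114
  c term: (1×0.0517)² = 0.00267
  u term: (3×0.0465)² = 0.0195
Total = 0.0233. Share from u = 0.0195/0.0233 = 0.836.

83.6%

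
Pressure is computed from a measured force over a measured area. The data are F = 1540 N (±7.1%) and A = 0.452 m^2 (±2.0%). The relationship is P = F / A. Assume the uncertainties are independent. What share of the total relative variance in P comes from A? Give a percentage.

(δP/P)² = (1·δF/F)² + (-1·δA/A)²
  F term: (1×0.0710)² = 0.00504
  A term: (-1×0.0200)² = 0.000400
Total = 0.00544. Share from A = 0.000400/0.00544 = 0.0735.

7.35%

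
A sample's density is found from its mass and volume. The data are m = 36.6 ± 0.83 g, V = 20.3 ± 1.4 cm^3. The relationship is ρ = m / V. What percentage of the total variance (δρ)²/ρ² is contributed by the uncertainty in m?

9.76%

(δρ/ρ)² = (1·δm/m)² + (-1·δV/V)²
  m term: (1×0.0227)² = 0.000514
  V term: (-1×0.0690)² = 0.00476
Total = 0.00527. Share from m = 0.000514/0.00527 = 0.0976.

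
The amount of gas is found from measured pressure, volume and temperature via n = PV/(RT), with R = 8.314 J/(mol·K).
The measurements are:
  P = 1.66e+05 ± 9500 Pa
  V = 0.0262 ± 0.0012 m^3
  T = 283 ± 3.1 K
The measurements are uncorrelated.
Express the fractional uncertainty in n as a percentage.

7.41%

For a monomial n ∝ P, V, T^-1, fractional errors add in quadrature:
  (1·δP/P)² = (1×0.0572)² = 0.00328;  (1·δV/V)² = (1×0.0458)² = 0.00210;  (-1·δT/T)² = (-1×0.0110)² = 0.000120
δn/n = √(0.00549) = 0.0741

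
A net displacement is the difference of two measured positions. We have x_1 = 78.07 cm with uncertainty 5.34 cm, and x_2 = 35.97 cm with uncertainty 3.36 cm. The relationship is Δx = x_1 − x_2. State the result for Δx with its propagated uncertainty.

For a sum/difference, combine absolute errors in quadrature:
  (δx_1)² = 28.5;  (δx_2)² = 11.3
δΔx = √(39.8) = 6.31 cm
Δx = 42.10 cm.

42.10 ± 6.31 cm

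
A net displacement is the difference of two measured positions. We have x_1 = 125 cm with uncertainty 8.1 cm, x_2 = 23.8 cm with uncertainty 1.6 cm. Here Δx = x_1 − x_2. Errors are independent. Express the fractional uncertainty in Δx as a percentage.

Absolute uncertainties add in quadrature for a linear combination:
  (δx_1)² = 65.6;  (δx_2)² = 2.56
δΔx = √(68.2) = 8.26 cm
Δx = 101 cm, so δΔx/Δx = 8.26/101 = 0.0816.

8.16%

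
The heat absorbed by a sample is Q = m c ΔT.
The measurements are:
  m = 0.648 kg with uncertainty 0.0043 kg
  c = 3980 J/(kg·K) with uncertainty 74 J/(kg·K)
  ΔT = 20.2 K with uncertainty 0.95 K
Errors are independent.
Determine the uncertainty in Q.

2660 J

Since Q is a product/quotient, work with relative uncertainties:
  (1·δm/m)² = (1×0.00664)² = 4.4e-05;  (1·δc/c)² = (1×0.0186)² = 0.000346;  (1·δΔT/ΔT)² = (1×0.0470)² = 0.00221
δQ/Q = √(0.00260) = 0.0510
Q = 52100 J, so δQ = 0.0510 × 52100 = 2660 J.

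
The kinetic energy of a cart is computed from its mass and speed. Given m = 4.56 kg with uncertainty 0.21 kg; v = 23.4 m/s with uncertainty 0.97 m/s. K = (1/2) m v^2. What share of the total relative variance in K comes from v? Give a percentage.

76.4%

(δK/K)² = (1·δm/m)² + (2·δv/v)²
  m term: (1×0.0461)² = 0.00212
  v term: (2×0.0415)² = 0.00687
Total = 0.00899. Share from v = 0.00687/0.00899 = 0.764.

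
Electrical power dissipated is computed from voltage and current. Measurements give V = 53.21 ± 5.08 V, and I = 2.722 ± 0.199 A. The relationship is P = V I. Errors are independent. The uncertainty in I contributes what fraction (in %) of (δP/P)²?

(δP/P)² = (1·δV/V)² + (1·δI/I)²
  V term: (1×0.0955)² = 0.00911
  I term: (1×0.0731)² = 0.00534
Total = 0.0145. Share from I = 0.00534/0.0145 = 0.370.

37.0%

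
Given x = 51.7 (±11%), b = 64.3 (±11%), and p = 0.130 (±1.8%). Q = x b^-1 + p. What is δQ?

Let w = x·b^-1 = 0.804. δw/w = √((1·δx/x)² + (-1·δb/b)²) = √(0.0121 + 0.0121) = 0.156, so δw = 0.125.
Q = w + p: δQ = √(δw² + δp²) = √(0.0156 + 5.48e-06) = 0.125

0.125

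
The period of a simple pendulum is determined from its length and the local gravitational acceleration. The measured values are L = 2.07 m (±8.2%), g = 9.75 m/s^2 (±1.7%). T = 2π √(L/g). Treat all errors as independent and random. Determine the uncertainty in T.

Since T is a product/quotient, work with relative uncertainties:
  (½·δL/L)² = (0.5×0.0820)² = 0.00168;  (−½·δg/g)² = (-0.5×0.0170)² = 7.23e-05
δT/T = √(0.00175) = 0.0419
T = 2.90 s, so δT = 0.0419 × 2.90 = 0.121 s.

0.121 s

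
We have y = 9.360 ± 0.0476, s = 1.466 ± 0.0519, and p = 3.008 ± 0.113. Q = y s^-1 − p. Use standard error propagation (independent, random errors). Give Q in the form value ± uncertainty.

Let w = y·s^-1 = 6.385. δw/w = √((1·δy/y)² + (-1·δs/s)²) = √(2.59e-05 + 0.00125) = 0.0358, so δw = 0.228.
Q = w − p: δQ = √(δw² + δp²) = √(0.0521 + 0.0128) = 0.255
Q = 3.377.

3.377 ± 0.255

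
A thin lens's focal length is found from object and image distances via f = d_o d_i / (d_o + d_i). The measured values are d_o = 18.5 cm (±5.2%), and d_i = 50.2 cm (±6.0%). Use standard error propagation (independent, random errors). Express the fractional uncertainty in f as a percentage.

∂f/∂d_o = (d_i/(d_o+d_i))² = 0.534;  ∂f/∂d_i = (d_o/(d_o+d_i))² = 0.0725
δf = √((∂f/∂d_o · δd_o)² + (∂f/∂d_i · δd_i)²) = √(0.264 + 0.0477) = 0.558 cm
f = 13.5 cm, so δf/f = 0.558/13.5 = 0.0413.

4.13%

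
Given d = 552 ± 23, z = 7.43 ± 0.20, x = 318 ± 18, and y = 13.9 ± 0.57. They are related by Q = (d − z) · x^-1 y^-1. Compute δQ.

0.0101

Let u = d − z = 545. δu = √(δd² + δz²) = √(529 + 0.0400) = 23.0, so δu/u = 0.0422.
Q is then a monomial in u, x, y:
δQ/Q = √((δu/u)² + (-1·δx/x)² + (-1·δy/y)²) = √(0.00178 + 0.00320 + 0.00168) = 0.0817
Q = 0.123, so δQ = 0.0817 × 0.123 = 0.0101.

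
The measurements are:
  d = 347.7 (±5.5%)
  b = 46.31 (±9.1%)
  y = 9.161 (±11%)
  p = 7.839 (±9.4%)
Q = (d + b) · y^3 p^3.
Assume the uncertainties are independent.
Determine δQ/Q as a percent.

Let u = d + b = 394.0. δu = √(δd² + δb²) = √(366 + 17.8) = 19.6, so δu/u = 0.0497.
Q is then a monomial in u, y, p:
δQ/Q = √((δu/u)² + (3·δy/y)² + (3·δp/p)²) = √(0.00247 + 0.109 + 0.0795) = 0.437

43.7%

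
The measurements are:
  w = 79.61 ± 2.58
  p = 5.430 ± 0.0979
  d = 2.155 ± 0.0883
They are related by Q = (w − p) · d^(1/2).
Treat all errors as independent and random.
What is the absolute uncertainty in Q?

4.40

Let u = w − p = 74.18. δu = √(δw² + δp²) = √(6.66 + 0.00958) = 2.58, so δu/u = 0.0348.
Q is then a monomial in u, d:
δQ/Q = √((δu/u)² + (½·δd/d)²) = √(0.00121 + 0.000420) = 0.0404
Q = 108.9, so δQ = 0.0404 × 108.9 = 4.40.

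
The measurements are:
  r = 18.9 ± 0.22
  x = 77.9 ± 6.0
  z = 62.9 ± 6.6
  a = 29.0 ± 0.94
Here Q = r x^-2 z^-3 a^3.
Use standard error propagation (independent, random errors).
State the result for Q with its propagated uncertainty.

Each factor contributes (exponent × relative error)² to (δQ/Q)²:
  (1·δr/r)² = (1×0.0116)² = 0.000135;  (-2·δx/x)² = (-2×0.0770)² = 0.0237;  (-3·δz/z)² = (-3×0.105)² = 0.0991;  (3·δa/a)² = (3×0.0324)² = 0.00946
δQ/Q = √(0.132) = 0.364
Q = 0.000305, so δQ = 0.364 × 0.000305 = 0.000111.

0.000305 ± 0.000111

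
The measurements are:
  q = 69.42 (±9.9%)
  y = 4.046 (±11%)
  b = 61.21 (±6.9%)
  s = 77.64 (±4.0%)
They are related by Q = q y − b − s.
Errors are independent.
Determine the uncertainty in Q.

41.9

Let p = q·y = 280.9. δp/p = √((1·δq/q)² + (1·δy/y)²) = √(0.00980 + 0.0121) = 0.148, so δp = 41.6.
Q = p − b − s: δQ = √(δp² + δb² + δs²) = √(1730 + 17.8 + 9.64) = 41.9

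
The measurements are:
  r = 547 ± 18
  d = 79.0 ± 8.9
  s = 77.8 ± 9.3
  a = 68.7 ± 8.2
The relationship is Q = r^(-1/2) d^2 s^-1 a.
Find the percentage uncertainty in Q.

28.2%

Each factor contributes (exponent × relative error)² to (δQ/Q)²:
  (−½·δr/r)² = (-0.5×0.0329)² = 0.000271;  (2·δd/d)² = (2×0.113)² = 0.0508;  (-1·δs/s)² = (-1×0.120)² = 0.0143;  (1·δa/a)² = (1×0.119)² = 0.0142
δQ/Q = √(0.0796) = 0.282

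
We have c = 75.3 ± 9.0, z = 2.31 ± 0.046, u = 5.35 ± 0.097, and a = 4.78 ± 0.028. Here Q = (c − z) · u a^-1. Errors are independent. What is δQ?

10.2

Let w = c − z = 73.0. δw = √(δc² + δz²) = √(81.0 + 0.00212) = 9.00, so δw/w = 0.123.
Q is then a monomial in w, u, a:
δQ/Q = √((δw/w)² + (1·δu/u)² + (-1·δa/a)²) = √(0.0152 + 0.000329 + 3.43e-05) = 0.125
Q = 81.7, so δQ = 0.125 × 81.7 = 10.2.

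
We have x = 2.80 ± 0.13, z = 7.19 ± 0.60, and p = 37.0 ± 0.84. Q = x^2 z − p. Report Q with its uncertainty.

19.4 ± 7.09

Let w = x^2·z = 56.4. δw/w = √((2·δx/x)² + (1·δz/z)²) = √(0.00862 + 0.00696) = 0.125, so δw = 7.04.
Q = w − p: δQ = √(δw² + δp²) = √(49.5 + 0.706) = 7.09
Q = 19.4.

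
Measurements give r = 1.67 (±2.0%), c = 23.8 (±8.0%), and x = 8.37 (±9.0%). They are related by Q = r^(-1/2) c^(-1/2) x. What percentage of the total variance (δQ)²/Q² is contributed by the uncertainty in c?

16.3%

(δQ/Q)² = (−½·δr/r)² + (−½·δc/c)² + (1·δx/x)²
  r term: (-0.5×0.0200)² = 0.000100
  c term: (-0.5×0.0800)² = 0.00160
  x term: (1×0.0900)² = 0.00810
Total = 0.00980. Share from c = 0.00160/0.00980 = 0.163.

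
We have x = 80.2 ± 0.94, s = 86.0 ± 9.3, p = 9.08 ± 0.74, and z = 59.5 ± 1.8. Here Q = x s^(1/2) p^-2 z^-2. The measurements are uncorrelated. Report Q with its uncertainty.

0.00255 ± 0.000465

Since Q is a product/quotient, work with relative uncertainties:
  (1·δx/x)² = (1×0.0117)² = 0.000137;  (½·δs/s)² = (0.5×0.108)² = 0.00292;  (-2·δp/p)² = (-2×0.0815)² = 0.0266;  (-2·δz/z)² = (-2×0.0303)² = 0.00366
δQ/Q = √(0.0333) = 0.182
Q = 0.00255, so δQ = 0.182 × 0.00255 = 0.000465.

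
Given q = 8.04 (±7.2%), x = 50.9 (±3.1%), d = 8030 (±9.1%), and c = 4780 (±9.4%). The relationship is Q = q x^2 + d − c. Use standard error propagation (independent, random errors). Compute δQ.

Let p = q·x^2 = 20800. δp/p = √((1·δq/q)² + (2·δx/x)²) = √(0.00518 + 0.00384) = 0.0950, so δp = 1980.
Q = p + d − c: δQ = √(δp² + δd² + δc²) = √(3.92e+06 + 5.34e+05 + 2.02e+05) = 2160

2160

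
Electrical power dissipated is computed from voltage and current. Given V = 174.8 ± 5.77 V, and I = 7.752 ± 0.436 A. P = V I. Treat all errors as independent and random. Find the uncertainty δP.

P is a product of powers, so relative uncertainties combine in quadrature:
  (1·δV/V)² = (1×0.0330)² = 0.00109;  (1·δI/I)² = (1×0.0562)² = 0.00316
δP/P = √(0.00425) = 0.0652
P = 1355 W, so δP = 0.0652 × 1355 = 88.4 W.

88.4 W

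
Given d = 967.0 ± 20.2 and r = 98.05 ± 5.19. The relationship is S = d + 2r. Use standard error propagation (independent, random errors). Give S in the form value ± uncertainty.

1163 ± 22.7

For a sum/difference, combine absolute errors in quadrature:
  (δd)² = 408;  (2·δr)² = 108
δS = √(516) = 22.7
S = 1163.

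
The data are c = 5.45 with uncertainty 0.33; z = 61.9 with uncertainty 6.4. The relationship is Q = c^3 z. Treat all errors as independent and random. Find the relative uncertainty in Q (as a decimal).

Since Q is a product/quotient, work with relative uncertainties:
  (3·δc/c)² = (3×0.0606)² = 0.0330;  (1·δz/z)² = (1×0.103)² = 0.0107
δQ/Q = √(0.0437) = 0.209

0.209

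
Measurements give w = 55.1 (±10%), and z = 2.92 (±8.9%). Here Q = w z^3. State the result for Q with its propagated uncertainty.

Relative error in a monomial: (δQ/Q)² = Σ (nᵢ · δxᵢ/xᵢ)².
  (1·δw/w)² = (1×0.100)² = 0.0100;  (3·δz/z)² = (3×0.0890)² = 0.0713
δQ/Q = √(0.0813) = 0.285
Q = 1370, so δQ = 0.285 × 1370 = 391.

1370 ± 391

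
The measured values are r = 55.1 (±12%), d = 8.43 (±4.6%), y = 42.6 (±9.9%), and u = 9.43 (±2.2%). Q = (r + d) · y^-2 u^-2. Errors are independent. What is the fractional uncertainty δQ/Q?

0.228

Let w = r + d = 63.5. δw = √(δr² + δd²) = √(43.7 + 0.150) = 6.62, so δw/w = 0.104.
Q is then a monomial in w, y, u:
δQ/Q = √((δw/w)² + (-2·δy/y)² + (-2·δu/u)²) = √(0.0109 + 0.0392 + 0.00194) = 0.228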